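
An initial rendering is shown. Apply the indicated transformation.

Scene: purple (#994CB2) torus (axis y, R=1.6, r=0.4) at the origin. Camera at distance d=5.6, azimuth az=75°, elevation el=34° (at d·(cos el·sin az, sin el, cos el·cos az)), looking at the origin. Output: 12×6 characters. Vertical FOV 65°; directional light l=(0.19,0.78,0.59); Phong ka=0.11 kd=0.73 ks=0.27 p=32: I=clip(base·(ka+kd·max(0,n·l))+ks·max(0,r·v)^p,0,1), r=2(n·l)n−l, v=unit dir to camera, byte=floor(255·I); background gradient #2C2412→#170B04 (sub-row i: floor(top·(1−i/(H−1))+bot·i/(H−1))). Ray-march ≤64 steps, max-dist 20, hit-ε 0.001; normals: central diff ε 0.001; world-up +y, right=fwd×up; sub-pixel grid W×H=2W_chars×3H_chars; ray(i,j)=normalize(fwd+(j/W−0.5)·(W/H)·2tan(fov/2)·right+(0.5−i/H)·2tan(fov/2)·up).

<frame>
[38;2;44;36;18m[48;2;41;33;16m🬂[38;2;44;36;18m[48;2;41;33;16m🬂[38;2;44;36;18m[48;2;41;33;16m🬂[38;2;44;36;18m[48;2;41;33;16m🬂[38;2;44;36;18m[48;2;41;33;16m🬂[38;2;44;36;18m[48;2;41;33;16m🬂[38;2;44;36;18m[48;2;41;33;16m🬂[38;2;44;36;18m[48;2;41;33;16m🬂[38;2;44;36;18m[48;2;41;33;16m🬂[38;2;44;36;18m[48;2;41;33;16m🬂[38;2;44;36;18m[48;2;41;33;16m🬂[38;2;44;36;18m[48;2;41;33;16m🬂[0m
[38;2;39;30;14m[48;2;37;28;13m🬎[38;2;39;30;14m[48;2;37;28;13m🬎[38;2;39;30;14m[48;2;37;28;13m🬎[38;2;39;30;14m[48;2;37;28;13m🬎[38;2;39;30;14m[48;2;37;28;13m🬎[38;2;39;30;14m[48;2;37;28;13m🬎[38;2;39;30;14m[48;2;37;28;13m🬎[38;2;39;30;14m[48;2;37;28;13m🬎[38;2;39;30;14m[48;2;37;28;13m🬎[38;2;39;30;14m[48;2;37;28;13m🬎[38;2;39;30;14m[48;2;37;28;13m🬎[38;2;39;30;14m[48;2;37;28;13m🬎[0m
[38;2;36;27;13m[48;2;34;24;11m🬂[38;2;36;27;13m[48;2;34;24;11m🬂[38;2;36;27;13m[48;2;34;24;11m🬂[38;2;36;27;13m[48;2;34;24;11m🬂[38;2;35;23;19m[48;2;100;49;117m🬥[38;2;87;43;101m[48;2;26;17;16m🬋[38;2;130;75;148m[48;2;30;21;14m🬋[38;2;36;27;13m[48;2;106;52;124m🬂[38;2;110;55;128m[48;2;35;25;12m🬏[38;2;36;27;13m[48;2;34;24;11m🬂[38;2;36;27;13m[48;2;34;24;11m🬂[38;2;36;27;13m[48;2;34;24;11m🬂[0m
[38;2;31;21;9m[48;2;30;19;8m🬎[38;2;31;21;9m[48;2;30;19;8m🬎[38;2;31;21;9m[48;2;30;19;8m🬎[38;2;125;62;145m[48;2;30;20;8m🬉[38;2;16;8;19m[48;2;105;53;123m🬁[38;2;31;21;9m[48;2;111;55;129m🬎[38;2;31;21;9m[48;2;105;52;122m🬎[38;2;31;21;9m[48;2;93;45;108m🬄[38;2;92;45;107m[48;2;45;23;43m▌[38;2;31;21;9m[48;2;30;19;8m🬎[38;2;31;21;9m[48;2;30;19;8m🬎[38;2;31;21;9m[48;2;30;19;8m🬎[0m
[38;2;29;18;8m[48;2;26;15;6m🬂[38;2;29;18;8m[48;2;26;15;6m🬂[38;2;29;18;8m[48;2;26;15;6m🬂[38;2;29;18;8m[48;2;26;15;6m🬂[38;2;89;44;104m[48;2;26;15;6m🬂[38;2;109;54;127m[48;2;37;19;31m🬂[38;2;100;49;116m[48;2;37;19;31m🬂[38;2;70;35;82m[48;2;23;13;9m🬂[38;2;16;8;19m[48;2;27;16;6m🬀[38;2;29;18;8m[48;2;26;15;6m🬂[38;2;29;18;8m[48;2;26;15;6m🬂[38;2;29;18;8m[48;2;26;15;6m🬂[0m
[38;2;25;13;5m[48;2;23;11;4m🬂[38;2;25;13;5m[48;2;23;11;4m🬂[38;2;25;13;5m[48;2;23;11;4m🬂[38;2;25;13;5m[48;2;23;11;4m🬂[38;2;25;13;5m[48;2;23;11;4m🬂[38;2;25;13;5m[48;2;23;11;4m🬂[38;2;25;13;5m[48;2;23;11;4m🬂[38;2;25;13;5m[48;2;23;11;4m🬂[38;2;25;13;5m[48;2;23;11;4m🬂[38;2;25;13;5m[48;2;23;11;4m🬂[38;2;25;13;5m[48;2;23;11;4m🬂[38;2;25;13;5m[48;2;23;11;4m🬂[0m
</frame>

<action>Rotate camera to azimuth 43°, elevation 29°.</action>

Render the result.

<frame>
[38;2;44;36;18m[48;2;41;33;16m🬂[38;2;44;36;18m[48;2;41;33;16m🬂[38;2;44;36;18m[48;2;41;33;16m🬂[38;2;44;36;18m[48;2;41;33;16m🬂[38;2;44;36;18m[48;2;41;33;16m🬂[38;2;44;36;18m[48;2;41;33;16m🬂[38;2;44;36;18m[48;2;41;33;16m🬂[38;2;44;36;18m[48;2;41;33;16m🬂[38;2;44;36;18m[48;2;41;33;16m🬂[38;2;44;36;18m[48;2;41;33;16m🬂[38;2;44;36;18m[48;2;41;33;16m🬂[38;2;44;36;18m[48;2;41;33;16m🬂[0m
[38;2;39;30;14m[48;2;37;28;13m🬎[38;2;39;30;14m[48;2;37;28;13m🬎[38;2;39;30;14m[48;2;37;28;13m🬎[38;2;39;30;14m[48;2;37;28;13m🬎[38;2;39;30;14m[48;2;37;28;13m🬎[38;2;39;30;14m[48;2;37;28;13m🬎[38;2;39;30;14m[48;2;37;28;13m🬎[38;2;39;30;14m[48;2;37;28;13m🬎[38;2;39;30;14m[48;2;37;28;13m🬎[38;2;39;30;14m[48;2;37;28;13m🬎[38;2;39;30;14m[48;2;37;28;13m🬎[38;2;39;30;14m[48;2;37;28;13m🬎[0m
[38;2;36;27;13m[48;2;34;24;11m🬂[38;2;36;27;13m[48;2;34;24;11m🬂[38;2;36;27;13m[48;2;34;24;11m🬂[38;2;36;27;13m[48;2;34;24;11m🬂[38;2;35;26;12m[48;2;82;40;96m🬎[38;2;41;25;33m[48;2;112;56;131m🬰[38;2;46;27;39m[48;2;125;62;145m🬰[38;2;106;52;123m[48;2;35;26;12m🬱[38;2;107;53;124m[48;2;35;25;12m🬏[38;2;36;27;13m[48;2;34;24;11m🬂[38;2;36;27;13m[48;2;34;24;11m🬂[38;2;36;27;13m[48;2;34;24;11m🬂[0m
[38;2;31;21;9m[48;2;30;19;8m🬎[38;2;31;21;9m[48;2;30;19;8m🬎[38;2;31;21;9m[48;2;30;19;8m🬎[38;2;114;56;132m[48;2;30;20;8m🬉[38;2;16;8;19m[48;2;113;56;131m🬁[38;2;38;23;24m[48;2;127;63;147m🬎[38;2;31;21;9m[48;2;121;59;141m🬎[38;2;37;21;30m[48;2;100;49;116m🬂[38;2;89;44;104m[48;2;30;19;8m🬝[38;2;31;21;9m[48;2;30;19;8m🬎[38;2;31;21;9m[48;2;30;19;8m🬎[38;2;31;21;9m[48;2;30;19;8m🬎[0m
[38;2;29;18;8m[48;2;26;15;6m🬂[38;2;29;18;8m[48;2;26;15;6m🬂[38;2;29;18;8m[48;2;26;15;6m🬂[38;2;29;18;8m[48;2;26;15;6m🬂[38;2;92;46;107m[48;2;27;16;6m🬁[38;2;109;54;126m[48;2;26;15;6m🬂[38;2;106;52;123m[48;2;23;13;9m🬂[38;2;79;39;92m[48;2;26;15;6m🬂[38;2;29;18;8m[48;2;26;15;6m🬂[38;2;29;18;8m[48;2;26;15;6m🬂[38;2;29;18;8m[48;2;26;15;6m🬂[38;2;29;18;8m[48;2;26;15;6m🬂[0m
[38;2;25;13;5m[48;2;23;11;4m🬂[38;2;25;13;5m[48;2;23;11;4m🬂[38;2;25;13;5m[48;2;23;11;4m🬂[38;2;25;13;5m[48;2;23;11;4m🬂[38;2;25;13;5m[48;2;23;11;4m🬂[38;2;25;13;5m[48;2;23;11;4m🬂[38;2;25;13;5m[48;2;23;11;4m🬂[38;2;25;13;5m[48;2;23;11;4m🬂[38;2;25;13;5m[48;2;23;11;4m🬂[38;2;25;13;5m[48;2;23;11;4m🬂[38;2;25;13;5m[48;2;23;11;4m🬂[38;2;25;13;5m[48;2;23;11;4m🬂[0m
</frame>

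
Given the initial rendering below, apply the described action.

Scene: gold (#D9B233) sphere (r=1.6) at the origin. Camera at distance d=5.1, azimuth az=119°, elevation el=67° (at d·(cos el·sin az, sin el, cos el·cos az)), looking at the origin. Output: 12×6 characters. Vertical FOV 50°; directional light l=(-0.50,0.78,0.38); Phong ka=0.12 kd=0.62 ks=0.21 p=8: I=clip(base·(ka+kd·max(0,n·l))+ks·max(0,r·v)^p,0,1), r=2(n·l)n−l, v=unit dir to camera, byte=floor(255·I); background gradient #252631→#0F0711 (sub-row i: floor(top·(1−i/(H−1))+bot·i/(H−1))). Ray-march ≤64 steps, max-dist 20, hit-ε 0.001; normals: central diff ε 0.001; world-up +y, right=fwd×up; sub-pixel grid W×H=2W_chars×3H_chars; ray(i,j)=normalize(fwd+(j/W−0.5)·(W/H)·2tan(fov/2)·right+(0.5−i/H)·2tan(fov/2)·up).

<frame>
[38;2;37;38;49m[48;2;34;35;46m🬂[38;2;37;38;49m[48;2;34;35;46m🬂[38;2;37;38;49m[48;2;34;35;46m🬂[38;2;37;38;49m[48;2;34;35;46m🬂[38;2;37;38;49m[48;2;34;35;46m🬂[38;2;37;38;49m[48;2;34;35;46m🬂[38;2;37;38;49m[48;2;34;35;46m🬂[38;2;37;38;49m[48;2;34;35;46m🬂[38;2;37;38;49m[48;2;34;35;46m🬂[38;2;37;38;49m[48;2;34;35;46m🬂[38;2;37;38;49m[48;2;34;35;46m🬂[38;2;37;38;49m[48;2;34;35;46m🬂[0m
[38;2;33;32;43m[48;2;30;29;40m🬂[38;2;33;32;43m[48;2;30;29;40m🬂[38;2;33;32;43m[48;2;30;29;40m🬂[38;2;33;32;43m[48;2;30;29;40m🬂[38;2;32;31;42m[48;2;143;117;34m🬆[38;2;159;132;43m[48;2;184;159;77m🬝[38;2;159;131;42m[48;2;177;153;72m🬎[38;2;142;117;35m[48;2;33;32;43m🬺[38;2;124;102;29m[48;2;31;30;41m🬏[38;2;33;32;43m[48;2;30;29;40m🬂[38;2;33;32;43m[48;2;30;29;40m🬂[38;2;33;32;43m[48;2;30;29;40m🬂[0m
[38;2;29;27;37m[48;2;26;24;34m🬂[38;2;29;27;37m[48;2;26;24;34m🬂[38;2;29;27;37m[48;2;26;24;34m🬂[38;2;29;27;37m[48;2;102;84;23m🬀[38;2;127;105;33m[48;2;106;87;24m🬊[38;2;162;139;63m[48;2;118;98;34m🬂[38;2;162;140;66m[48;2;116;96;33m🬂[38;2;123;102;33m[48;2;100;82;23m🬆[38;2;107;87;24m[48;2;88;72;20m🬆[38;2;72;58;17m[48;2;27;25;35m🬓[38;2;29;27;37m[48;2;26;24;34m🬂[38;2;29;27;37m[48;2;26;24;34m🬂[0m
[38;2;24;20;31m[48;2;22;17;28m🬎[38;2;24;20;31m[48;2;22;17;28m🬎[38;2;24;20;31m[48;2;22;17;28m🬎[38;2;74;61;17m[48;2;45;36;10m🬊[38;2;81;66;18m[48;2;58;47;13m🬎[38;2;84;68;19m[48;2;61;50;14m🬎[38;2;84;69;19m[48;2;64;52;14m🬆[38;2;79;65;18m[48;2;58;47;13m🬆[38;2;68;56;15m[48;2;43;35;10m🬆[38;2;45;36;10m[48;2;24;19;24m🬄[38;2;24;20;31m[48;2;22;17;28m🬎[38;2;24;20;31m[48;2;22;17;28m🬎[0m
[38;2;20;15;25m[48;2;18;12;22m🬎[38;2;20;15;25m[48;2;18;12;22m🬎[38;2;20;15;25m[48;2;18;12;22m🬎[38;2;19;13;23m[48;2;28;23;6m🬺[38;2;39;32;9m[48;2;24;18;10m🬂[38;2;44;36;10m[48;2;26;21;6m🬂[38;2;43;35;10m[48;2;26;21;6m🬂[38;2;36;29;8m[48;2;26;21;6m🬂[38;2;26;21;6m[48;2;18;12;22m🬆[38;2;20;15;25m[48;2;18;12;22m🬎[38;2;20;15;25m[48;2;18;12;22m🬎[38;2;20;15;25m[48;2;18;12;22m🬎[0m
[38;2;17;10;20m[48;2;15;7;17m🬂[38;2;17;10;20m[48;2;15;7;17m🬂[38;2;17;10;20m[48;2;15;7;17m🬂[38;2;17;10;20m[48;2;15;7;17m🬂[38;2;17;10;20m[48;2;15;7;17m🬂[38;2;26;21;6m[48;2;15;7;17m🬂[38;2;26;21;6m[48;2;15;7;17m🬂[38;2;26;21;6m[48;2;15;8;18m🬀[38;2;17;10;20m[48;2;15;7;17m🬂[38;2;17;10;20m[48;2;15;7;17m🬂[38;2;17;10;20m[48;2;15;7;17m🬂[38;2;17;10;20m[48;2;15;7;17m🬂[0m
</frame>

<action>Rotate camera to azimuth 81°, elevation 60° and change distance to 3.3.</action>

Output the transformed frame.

<frame>
[38;2;37;38;49m[48;2;34;35;46m🬂[38;2;37;38;49m[48;2;34;35;46m🬂[38;2;36;37;48m[48;2;154;126;36m🬆[38;2;37;38;49m[48;2;156;129;41m🬀[38;2;155;129;43m[48;2;173;149;68m🬎[38;2;148;123;41m[48;2;162;138;60m🬊[38;2;133;110;35m[48;2;142;119;45m🬨[38;2;124;102;30m[48;2;116;95;27m🬕[38;2;114;94;26m[48;2;107;87;24m🬆[38;2;37;38;49m[48;2;95;78;22m🬂[38;2;79;65;18m[48;2;35;36;47m🬏[38;2;37;38;49m[48;2;34;35;46m🬂[0m
[38;2;33;32;43m[48;2;30;29;40m🬂[38;2;140;115;32m[48;2;31;30;41m🬦[38;2;146;121;39m[48;2;139;115;34m🬨[38;2;167;144;67m[48;2;156;132;53m▐[38;2;179;156;80m[48;2;160;139;68m🬎[38;2;165;143;70m[48;2;143;122;55m🬆[38;2;133;112;44m[48;2;117;97;34m🬆[38;2;111;92;28m[48;2;102;83;24m🬆[38;2;100;82;23m[48;2;92;75;21m🬆[38;2;90;73;20m[48;2;81;67;18m🬆[38;2;70;57;16m[48;2;33;32;43m🬺[38;2;33;32;43m[48;2;30;29;40m🬂[0m
[38;2;29;27;37m[48;2;26;24;34m🬂[38;2;130;106;30m[48;2;120;99;28m🬆[38;2;132;110;35m[48;2;120;99;30m🬂[38;2;142;120;49m[48;2;120;100;34m🬂[38;2;140;119;52m[48;2;115;95;33m🬂[38;2;124;104;40m[48;2;105;86;28m🬂[38;2;104;86;27m[48;2;93;76;22m🬆[38;2;93;77;22m[48;2;85;69;19m🬆[38;2;85;69;19m[48;2;76;62;17m🬆[38;2;75;61;17m[48;2;66;54;15m🬆[38;2;61;50;14m[48;2;51;42;12m🬆[38;2;38;31;9m[48;2;27;25;35m▌[0m
[38;2;24;20;31m[48;2;22;17;28m🬎[38;2;109;89;25m[48;2;99;81;22m🬆[38;2;107;87;25m[48;2;97;79;22m🬆[38;2;103;84;24m[48;2;92;76;21m🬆[38;2;97;80;23m[48;2;87;71;20m🬆[38;2;91;74;21m[48;2;82;66;19m🬆[38;2;84;69;19m[48;2;75;61;17m🬆[38;2;76;63;17m[48;2;67;55;15m🬆[38;2;68;56;15m[48;2;58;48;13m🬆[38;2;58;47;13m[48;2;47;38;10m🬆[38;2;43;36;10m[48;2;31;25;7m🬆[38;2;26;21;6m[48;2;23;19;30m▌[0m
[38;2;20;15;25m[48;2;18;12;22m🬎[38;2;81;66;19m[48;2;19;13;23m🬨[38;2;85;70;19m[48;2;74;61;16m🬆[38;2;82;67;19m[48;2;71;59;16m🬆[38;2;77;63;18m[48;2;67;55;15m🬆[38;2;72;59;16m[48;2;61;50;14m🬆[38;2;65;54;15m[48;2;55;45;12m🬆[38;2;58;47;13m[48;2;47;38;11m🬆[38;2;49;39;11m[48;2;36;30;8m🬆[38;2;37;30;8m[48;2;26;21;6m🬆[38;2;27;22;6m[48;2;26;21;6m🬀[38;2;26;21;6m[48;2;19;13;23m🬀[0m
[38;2;17;10;20m[48;2;15;7;17m🬂[38;2;17;10;20m[48;2;15;7;17m🬂[38;2;54;44;12m[48;2;22;16;12m🬎[38;2;56;46;13m[48;2;38;31;9m🬎[38;2;54;44;12m[48;2;40;33;9m🬆[38;2;50;40;11m[48;2;36;29;8m🬆[38;2;42;35;10m[48;2;29;24;6m🬆[38;2;37;30;8m[48;2;27;22;6m🬂[38;2;29;24;6m[48;2;26;21;6m🬀[38;2;26;21;6m[48;2;26;21;6m [38;2;26;21;6m[48;2;15;8;18m🬄[38;2;17;10;20m[48;2;15;7;17m🬂[0m
</frame>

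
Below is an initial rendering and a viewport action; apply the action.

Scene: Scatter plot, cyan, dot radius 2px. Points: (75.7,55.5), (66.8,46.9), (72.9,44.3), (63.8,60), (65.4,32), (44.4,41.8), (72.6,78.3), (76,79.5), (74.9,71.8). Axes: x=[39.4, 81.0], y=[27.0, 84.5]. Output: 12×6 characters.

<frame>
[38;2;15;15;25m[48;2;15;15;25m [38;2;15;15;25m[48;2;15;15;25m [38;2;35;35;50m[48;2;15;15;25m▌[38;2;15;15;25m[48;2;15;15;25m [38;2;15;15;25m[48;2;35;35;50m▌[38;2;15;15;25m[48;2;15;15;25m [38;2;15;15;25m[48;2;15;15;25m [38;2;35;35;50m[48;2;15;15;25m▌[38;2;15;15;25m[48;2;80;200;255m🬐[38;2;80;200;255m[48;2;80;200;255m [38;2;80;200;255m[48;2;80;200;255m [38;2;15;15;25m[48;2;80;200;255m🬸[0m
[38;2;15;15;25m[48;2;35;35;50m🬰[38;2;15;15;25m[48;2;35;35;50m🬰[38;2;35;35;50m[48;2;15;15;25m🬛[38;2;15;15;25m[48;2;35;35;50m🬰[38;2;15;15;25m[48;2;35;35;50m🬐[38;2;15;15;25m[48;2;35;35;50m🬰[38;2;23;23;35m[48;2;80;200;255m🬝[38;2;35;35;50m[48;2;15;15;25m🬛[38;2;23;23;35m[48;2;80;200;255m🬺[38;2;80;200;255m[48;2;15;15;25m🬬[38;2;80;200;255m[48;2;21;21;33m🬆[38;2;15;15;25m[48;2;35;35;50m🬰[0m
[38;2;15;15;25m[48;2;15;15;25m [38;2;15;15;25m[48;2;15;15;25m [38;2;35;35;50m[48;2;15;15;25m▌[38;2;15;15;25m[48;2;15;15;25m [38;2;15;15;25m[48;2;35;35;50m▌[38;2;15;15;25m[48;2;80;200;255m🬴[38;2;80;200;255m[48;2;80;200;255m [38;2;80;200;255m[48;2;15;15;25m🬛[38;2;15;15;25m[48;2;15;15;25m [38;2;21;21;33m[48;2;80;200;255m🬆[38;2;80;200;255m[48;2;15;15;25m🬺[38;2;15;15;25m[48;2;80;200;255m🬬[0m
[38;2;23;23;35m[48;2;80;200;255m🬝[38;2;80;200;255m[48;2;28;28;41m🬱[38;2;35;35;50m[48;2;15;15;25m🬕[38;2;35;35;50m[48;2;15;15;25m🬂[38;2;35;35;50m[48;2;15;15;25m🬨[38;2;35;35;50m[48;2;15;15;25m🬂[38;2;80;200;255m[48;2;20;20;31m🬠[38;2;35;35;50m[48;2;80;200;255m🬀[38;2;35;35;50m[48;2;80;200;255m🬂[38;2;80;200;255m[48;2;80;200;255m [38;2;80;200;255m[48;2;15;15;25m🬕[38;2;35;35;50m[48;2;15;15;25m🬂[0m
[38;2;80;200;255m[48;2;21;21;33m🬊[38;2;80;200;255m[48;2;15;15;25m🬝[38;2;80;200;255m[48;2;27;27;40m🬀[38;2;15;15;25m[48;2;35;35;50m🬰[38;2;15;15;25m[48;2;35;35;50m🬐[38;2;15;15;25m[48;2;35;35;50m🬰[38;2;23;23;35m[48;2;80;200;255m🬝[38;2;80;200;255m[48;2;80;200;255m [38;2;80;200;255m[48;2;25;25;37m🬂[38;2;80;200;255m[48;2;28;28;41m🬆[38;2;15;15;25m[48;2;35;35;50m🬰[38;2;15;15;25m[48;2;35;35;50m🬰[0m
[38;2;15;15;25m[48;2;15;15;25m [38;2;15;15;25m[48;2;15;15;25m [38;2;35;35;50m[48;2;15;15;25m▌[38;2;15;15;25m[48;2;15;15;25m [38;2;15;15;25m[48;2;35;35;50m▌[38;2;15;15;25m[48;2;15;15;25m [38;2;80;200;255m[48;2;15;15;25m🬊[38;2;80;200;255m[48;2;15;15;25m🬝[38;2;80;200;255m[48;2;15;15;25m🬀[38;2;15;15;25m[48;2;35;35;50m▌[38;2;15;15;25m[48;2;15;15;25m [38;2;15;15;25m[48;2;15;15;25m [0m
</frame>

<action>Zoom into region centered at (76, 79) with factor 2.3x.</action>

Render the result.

<frame>
[38;2;15;15;25m[48;2;15;15;25m [38;2;15;15;25m[48;2;15;15;25m [38;2;35;35;50m[48;2;15;15;25m▌[38;2;15;15;25m[48;2;15;15;25m [38;2;15;15;25m[48;2;35;35;50m▌[38;2;15;15;25m[48;2;15;15;25m [38;2;15;15;25m[48;2;15;15;25m [38;2;35;35;50m[48;2;15;15;25m▌[38;2;15;15;25m[48;2;15;15;25m [38;2;15;15;25m[48;2;35;35;50m▌[38;2;15;15;25m[48;2;15;15;25m [38;2;15;15;25m[48;2;15;15;25m [0m
[38;2;15;15;25m[48;2;35;35;50m🬰[38;2;15;15;25m[48;2;35;35;50m🬰[38;2;35;35;50m[48;2;15;15;25m🬛[38;2;15;15;25m[48;2;35;35;50m🬰[38;2;15;15;25m[48;2;35;35;50m🬐[38;2;15;15;25m[48;2;35;35;50m🬰[38;2;15;15;25m[48;2;35;35;50m🬰[38;2;35;35;50m[48;2;15;15;25m🬛[38;2;15;15;25m[48;2;35;35;50m🬰[38;2;15;15;25m[48;2;35;35;50m🬐[38;2;15;15;25m[48;2;35;35;50m🬰[38;2;15;15;25m[48;2;35;35;50m🬰[0m
[38;2;15;15;25m[48;2;15;15;25m [38;2;15;15;25m[48;2;15;15;25m [38;2;27;27;40m[48;2;80;200;255m🬝[38;2;15;15;25m[48;2;80;200;255m🬀[38;2;28;28;41m[48;2;80;200;255m🬊[38;2;15;15;25m[48;2;80;200;255m🬀[38;2;15;15;25m[48;2;80;200;255m🬊[38;2;35;35;50m[48;2;15;15;25m▌[38;2;15;15;25m[48;2;15;15;25m [38;2;15;15;25m[48;2;35;35;50m▌[38;2;15;15;25m[48;2;15;15;25m [38;2;15;15;25m[48;2;15;15;25m [0m
[38;2;35;35;50m[48;2;15;15;25m🬂[38;2;35;35;50m[48;2;15;15;25m🬂[38;2;35;35;50m[48;2;15;15;25m🬕[38;2;80;200;255m[48;2;15;15;25m🬊[38;2;80;200;255m[48;2;27;27;40m🬀[38;2;80;200;255m[48;2;15;15;25m🬙[38;2;80;200;255m[48;2;19;19;30m🬀[38;2;35;35;50m[48;2;15;15;25m🬕[38;2;35;35;50m[48;2;15;15;25m🬂[38;2;35;35;50m[48;2;15;15;25m🬨[38;2;35;35;50m[48;2;15;15;25m🬂[38;2;35;35;50m[48;2;15;15;25m🬂[0m
[38;2;15;15;25m[48;2;35;35;50m🬰[38;2;15;15;25m[48;2;35;35;50m🬰[38;2;35;35;50m[48;2;15;15;25m🬛[38;2;15;15;25m[48;2;35;35;50m🬰[38;2;15;15;25m[48;2;80;200;255m🬐[38;2;80;200;255m[48;2;80;200;255m [38;2;19;19;30m[48;2;80;200;255m🬸[38;2;35;35;50m[48;2;15;15;25m🬛[38;2;15;15;25m[48;2;35;35;50m🬰[38;2;15;15;25m[48;2;35;35;50m🬐[38;2;15;15;25m[48;2;35;35;50m🬰[38;2;15;15;25m[48;2;35;35;50m🬰[0m
[38;2;15;15;25m[48;2;15;15;25m [38;2;15;15;25m[48;2;15;15;25m [38;2;35;35;50m[48;2;15;15;25m▌[38;2;15;15;25m[48;2;15;15;25m [38;2;15;15;25m[48;2;35;35;50m▌[38;2;80;200;255m[48;2;15;15;25m🬀[38;2;15;15;25m[48;2;15;15;25m [38;2;35;35;50m[48;2;15;15;25m▌[38;2;15;15;25m[48;2;15;15;25m [38;2;15;15;25m[48;2;35;35;50m▌[38;2;15;15;25m[48;2;15;15;25m [38;2;15;15;25m[48;2;15;15;25m [0m
</frame>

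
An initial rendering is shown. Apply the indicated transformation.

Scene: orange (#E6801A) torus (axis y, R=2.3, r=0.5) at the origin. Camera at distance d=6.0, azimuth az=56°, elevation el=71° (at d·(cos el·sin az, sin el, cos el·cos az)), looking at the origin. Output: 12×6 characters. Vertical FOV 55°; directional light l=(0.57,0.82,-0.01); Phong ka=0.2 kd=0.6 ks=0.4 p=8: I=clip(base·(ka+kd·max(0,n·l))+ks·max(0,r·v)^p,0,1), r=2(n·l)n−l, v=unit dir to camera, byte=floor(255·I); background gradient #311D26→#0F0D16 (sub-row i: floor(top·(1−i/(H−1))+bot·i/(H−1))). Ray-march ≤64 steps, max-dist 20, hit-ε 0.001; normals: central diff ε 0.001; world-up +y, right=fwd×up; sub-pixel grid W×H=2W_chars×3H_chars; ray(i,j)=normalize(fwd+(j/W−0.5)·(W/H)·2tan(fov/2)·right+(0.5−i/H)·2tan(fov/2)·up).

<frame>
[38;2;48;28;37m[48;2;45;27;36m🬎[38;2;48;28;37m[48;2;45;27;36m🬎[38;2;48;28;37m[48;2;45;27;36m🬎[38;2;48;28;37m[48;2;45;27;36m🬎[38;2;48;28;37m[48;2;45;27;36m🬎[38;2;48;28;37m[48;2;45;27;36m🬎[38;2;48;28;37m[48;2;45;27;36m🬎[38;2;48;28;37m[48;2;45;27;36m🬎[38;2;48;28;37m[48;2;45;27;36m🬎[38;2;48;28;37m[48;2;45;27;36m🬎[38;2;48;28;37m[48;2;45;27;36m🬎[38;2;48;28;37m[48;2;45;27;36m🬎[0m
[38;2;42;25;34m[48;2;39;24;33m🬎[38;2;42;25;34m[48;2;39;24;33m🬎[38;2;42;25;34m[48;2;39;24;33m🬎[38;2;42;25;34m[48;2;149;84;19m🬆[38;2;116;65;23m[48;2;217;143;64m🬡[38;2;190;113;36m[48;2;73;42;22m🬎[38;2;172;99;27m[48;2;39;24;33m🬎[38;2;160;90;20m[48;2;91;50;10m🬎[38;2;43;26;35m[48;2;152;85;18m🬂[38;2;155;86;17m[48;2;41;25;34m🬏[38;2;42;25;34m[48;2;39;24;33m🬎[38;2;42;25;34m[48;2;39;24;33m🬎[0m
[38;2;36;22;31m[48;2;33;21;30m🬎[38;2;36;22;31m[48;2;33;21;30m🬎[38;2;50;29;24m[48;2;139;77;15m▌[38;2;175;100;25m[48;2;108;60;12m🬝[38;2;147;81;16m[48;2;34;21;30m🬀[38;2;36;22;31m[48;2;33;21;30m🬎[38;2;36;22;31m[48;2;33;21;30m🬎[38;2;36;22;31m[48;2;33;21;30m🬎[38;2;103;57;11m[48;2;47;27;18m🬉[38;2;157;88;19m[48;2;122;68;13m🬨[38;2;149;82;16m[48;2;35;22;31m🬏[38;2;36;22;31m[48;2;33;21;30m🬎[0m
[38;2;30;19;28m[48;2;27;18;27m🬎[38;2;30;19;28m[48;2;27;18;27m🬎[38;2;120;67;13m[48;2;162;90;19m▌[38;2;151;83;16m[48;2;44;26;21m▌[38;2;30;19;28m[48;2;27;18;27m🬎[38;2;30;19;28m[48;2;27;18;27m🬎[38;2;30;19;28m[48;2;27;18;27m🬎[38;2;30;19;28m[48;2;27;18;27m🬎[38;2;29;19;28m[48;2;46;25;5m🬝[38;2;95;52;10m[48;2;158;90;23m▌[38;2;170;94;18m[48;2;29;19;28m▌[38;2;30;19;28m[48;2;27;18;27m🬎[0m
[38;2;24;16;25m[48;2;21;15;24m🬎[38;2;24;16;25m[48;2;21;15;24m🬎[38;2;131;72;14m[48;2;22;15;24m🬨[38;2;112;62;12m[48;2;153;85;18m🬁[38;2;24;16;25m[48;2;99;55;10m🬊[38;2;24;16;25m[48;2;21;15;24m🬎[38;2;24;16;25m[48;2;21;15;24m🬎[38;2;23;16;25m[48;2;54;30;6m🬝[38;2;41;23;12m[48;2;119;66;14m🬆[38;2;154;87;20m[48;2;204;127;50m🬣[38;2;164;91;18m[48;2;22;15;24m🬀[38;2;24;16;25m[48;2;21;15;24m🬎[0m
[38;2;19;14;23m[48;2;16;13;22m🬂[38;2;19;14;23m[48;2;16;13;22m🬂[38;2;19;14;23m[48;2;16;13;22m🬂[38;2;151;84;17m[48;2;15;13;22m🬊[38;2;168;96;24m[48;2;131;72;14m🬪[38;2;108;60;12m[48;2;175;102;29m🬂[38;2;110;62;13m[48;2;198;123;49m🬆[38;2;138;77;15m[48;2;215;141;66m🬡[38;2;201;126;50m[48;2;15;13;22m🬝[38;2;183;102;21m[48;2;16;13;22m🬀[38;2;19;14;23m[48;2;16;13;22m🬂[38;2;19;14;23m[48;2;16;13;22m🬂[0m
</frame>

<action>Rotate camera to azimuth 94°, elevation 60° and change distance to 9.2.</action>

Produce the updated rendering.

<frame>
[38;2;48;28;37m[48;2;45;27;36m🬎[38;2;48;28;37m[48;2;45;27;36m🬎[38;2;48;28;37m[48;2;45;27;36m🬎[38;2;48;28;37m[48;2;45;27;36m🬎[38;2;48;28;37m[48;2;45;27;36m🬎[38;2;48;28;37m[48;2;45;27;36m🬎[38;2;48;28;37m[48;2;45;27;36m🬎[38;2;48;28;37m[48;2;45;27;36m🬎[38;2;48;28;37m[48;2;45;27;36m🬎[38;2;48;28;37m[48;2;45;27;36m🬎[38;2;48;28;37m[48;2;45;27;36m🬎[38;2;48;28;37m[48;2;45;27;36m🬎[0m
[38;2;42;25;34m[48;2;39;24;33m🬎[38;2;42;25;34m[48;2;39;24;33m🬎[38;2;42;25;34m[48;2;39;24;33m🬎[38;2;42;25;34m[48;2;39;24;33m🬎[38;2;42;25;34m[48;2;39;24;33m🬎[38;2;41;25;34m[48;2;128;71;14m🬝[38;2;42;25;34m[48;2;136;75;15m🬎[38;2;42;25;34m[48;2;39;24;33m🬎[38;2;42;25;34m[48;2;39;24;33m🬎[38;2;42;25;34m[48;2;39;24;33m🬎[38;2;42;25;34m[48;2;39;24;33m🬎[38;2;42;25;34m[48;2;39;24;33m🬎[0m
[38;2;36;22;31m[48;2;33;21;30m🬎[38;2;36;22;31m[48;2;33;21;30m🬎[38;2;36;22;31m[48;2;33;21;30m🬎[38;2;35;22;31m[48;2;117;65;13m🬝[38;2;44;26;18m[48;2;154;85;17m🬟[38;2;189;112;34m[48;2;45;27;24m🬂[38;2;178;103;27m[48;2;34;21;30m🬂[38;2;172;100;27m[48;2;59;33;15m🬊[38;2;36;22;31m[48;2;141;78;15m🬊[38;2;36;22;31m[48;2;33;21;30m🬎[38;2;36;22;31m[48;2;33;21;30m🬎[38;2;36;22;31m[48;2;33;21;30m🬎[0m
[38;2;30;19;28m[48;2;27;18;27m🬎[38;2;30;19;28m[48;2;27;18;27m🬎[38;2;30;19;28m[48;2;27;18;27m🬎[38;2;149;83;16m[48;2;29;19;28m▐[38;2;47;28;22m[48;2;144;80;16m▐[38;2;30;19;28m[48;2;27;18;27m🬎[38;2;30;19;28m[48;2;27;18;27m🬎[38;2;29;19;28m[48;2;86;48;9m🬝[38;2;153;85;17m[48;2;137;76;15m🬘[38;2;30;19;28m[48;2;27;18;27m🬎[38;2;30;19;28m[48;2;27;18;27m🬎[38;2;30;19;28m[48;2;27;18;27m🬎[0m
[38;2;24;16;25m[48;2;21;15;24m🬎[38;2;24;16;25m[48;2;21;15;24m🬎[38;2;24;16;25m[48;2;21;15;24m🬎[38;2;24;16;25m[48;2;21;15;24m🬎[38;2;169;94;19m[48;2;21;15;24m🬊[38;2;88;50;17m[48;2;194;118;41m🬒[38;2;25;17;26m[48;2;173;98;23m🬂[38;2;171;99;29m[48;2;65;38;18m🬜[38;2;168;94;19m[48;2;22;15;24m🬀[38;2;24;16;25m[48;2;21;15;24m🬎[38;2;24;16;25m[48;2;21;15;24m🬎[38;2;24;16;25m[48;2;21;15;24m🬎[0m
[38;2;19;14;23m[48;2;16;13;22m🬂[38;2;19;14;23m[48;2;16;13;22m🬂[38;2;19;14;23m[48;2;16;13;22m🬂[38;2;19;14;23m[48;2;16;13;22m🬂[38;2;19;14;23m[48;2;16;13;22m🬂[38;2;19;14;23m[48;2;16;13;22m🬂[38;2;19;14;23m[48;2;16;13;22m🬂[38;2;19;14;23m[48;2;16;13;22m🬂[38;2;19;14;23m[48;2;16;13;22m🬂[38;2;19;14;23m[48;2;16;13;22m🬂[38;2;19;14;23m[48;2;16;13;22m🬂[38;2;19;14;23m[48;2;16;13;22m🬂[0m
</frame>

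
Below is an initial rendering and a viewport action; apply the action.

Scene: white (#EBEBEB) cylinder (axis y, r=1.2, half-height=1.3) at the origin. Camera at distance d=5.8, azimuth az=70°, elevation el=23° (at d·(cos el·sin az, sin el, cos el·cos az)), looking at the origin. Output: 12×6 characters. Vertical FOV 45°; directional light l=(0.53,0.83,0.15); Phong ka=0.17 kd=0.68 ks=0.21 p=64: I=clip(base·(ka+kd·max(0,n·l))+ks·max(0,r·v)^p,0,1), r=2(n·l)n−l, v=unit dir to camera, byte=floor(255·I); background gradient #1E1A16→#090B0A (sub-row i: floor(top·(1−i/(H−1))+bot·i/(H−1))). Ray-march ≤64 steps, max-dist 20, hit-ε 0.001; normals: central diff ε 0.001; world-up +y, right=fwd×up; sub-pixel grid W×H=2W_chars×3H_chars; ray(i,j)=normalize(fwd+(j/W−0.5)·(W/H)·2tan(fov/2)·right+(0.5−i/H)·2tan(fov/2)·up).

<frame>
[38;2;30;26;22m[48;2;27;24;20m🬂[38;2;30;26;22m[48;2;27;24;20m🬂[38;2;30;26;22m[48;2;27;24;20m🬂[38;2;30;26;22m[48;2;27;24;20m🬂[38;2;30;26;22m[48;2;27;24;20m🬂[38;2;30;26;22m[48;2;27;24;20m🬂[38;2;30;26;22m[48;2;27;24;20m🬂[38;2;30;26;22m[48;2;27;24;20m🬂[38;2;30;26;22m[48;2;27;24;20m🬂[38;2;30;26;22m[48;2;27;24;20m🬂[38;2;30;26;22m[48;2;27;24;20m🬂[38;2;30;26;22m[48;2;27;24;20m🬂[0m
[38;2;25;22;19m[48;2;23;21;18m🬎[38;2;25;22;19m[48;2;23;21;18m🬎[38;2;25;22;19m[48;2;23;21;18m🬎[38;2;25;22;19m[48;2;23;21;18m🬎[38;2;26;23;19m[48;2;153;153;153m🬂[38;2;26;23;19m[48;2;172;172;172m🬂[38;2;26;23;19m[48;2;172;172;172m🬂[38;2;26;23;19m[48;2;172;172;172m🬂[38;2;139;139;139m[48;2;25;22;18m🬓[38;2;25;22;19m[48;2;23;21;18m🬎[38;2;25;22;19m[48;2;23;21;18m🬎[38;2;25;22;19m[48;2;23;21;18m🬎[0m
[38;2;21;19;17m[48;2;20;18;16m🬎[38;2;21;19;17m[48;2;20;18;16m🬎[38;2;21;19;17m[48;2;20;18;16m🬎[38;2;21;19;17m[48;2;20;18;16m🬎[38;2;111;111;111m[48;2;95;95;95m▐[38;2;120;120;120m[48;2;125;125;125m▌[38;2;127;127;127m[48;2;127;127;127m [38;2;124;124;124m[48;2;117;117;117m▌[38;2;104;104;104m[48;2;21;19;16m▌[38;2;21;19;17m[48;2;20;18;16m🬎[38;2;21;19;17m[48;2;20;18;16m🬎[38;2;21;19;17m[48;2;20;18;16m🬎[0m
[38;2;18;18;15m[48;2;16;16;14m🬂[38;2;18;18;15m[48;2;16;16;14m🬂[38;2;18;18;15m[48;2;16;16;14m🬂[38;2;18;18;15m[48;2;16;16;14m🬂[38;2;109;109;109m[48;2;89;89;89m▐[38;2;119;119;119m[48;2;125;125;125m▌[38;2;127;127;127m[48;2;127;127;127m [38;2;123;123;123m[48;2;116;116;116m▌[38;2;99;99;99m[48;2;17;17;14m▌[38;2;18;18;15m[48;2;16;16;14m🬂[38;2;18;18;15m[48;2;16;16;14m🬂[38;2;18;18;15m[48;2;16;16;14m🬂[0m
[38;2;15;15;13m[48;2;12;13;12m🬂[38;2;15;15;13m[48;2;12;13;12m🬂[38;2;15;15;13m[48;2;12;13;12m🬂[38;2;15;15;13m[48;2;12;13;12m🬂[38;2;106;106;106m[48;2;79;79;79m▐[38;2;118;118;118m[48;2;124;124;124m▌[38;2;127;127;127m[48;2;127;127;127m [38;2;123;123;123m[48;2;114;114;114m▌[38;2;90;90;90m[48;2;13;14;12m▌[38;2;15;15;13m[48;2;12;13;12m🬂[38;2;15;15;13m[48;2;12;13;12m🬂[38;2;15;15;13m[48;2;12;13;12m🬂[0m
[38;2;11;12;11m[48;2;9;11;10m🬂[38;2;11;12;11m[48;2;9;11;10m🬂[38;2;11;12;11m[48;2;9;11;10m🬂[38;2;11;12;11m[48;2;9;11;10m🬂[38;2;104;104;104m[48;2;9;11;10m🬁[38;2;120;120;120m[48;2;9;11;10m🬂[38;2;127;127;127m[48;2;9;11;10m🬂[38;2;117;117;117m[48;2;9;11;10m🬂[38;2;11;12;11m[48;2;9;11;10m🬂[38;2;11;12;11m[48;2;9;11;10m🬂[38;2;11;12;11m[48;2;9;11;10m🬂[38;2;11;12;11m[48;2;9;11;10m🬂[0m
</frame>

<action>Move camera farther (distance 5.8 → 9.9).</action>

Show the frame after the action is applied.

<frame>
[38;2;30;26;22m[48;2;27;24;20m🬂[38;2;30;26;22m[48;2;27;24;20m🬂[38;2;30;26;22m[48;2;27;24;20m🬂[38;2;30;26;22m[48;2;27;24;20m🬂[38;2;30;26;22m[48;2;27;24;20m🬂[38;2;30;26;22m[48;2;27;24;20m🬂[38;2;30;26;22m[48;2;27;24;20m🬂[38;2;30;26;22m[48;2;27;24;20m🬂[38;2;30;26;22m[48;2;27;24;20m🬂[38;2;30;26;22m[48;2;27;24;20m🬂[38;2;30;26;22m[48;2;27;24;20m🬂[38;2;30;26;22m[48;2;27;24;20m🬂[0m
[38;2;25;22;19m[48;2;23;21;18m🬎[38;2;25;22;19m[48;2;23;21;18m🬎[38;2;25;22;19m[48;2;23;21;18m🬎[38;2;25;22;19m[48;2;23;21;18m🬎[38;2;25;22;19m[48;2;23;21;18m🬎[38;2;25;22;19m[48;2;23;21;18m🬎[38;2;25;22;19m[48;2;23;21;18m🬎[38;2;25;22;19m[48;2;23;21;18m🬎[38;2;25;22;19m[48;2;23;21;18m🬎[38;2;25;22;19m[48;2;23;21;18m🬎[38;2;25;22;19m[48;2;23;21;18m🬎[38;2;25;22;19m[48;2;23;21;18m🬎[0m
[38;2;21;19;17m[48;2;20;18;16m🬎[38;2;21;19;17m[48;2;20;18;16m🬎[38;2;21;19;17m[48;2;20;18;16m🬎[38;2;21;19;17m[48;2;20;18;16m🬎[38;2;21;19;17m[48;2;20;18;16m🬎[38;2;172;172;172m[48;2;107;107;107m🬊[38;2;172;172;172m[48;2;126;126;126m🬎[38;2;130;130;130m[48;2;21;19;16m▌[38;2;21;19;17m[48;2;20;18;16m🬎[38;2;21;19;17m[48;2;20;18;16m🬎[38;2;21;19;17m[48;2;20;18;16m🬎[38;2;21;19;17m[48;2;20;18;16m🬎[0m
[38;2;18;18;15m[48;2;16;16;14m🬂[38;2;18;18;15m[48;2;16;16;14m🬂[38;2;18;18;15m[48;2;16;16;14m🬂[38;2;18;18;15m[48;2;16;16;14m🬂[38;2;18;18;15m[48;2;16;16;14m🬂[38;2;120;120;120m[48;2;97;97;97m▐[38;2;127;127;127m[48;2;124;124;124m▌[38;2;106;106;106m[48;2;17;17;14m▌[38;2;18;18;15m[48;2;16;16;14m🬂[38;2;18;18;15m[48;2;16;16;14m🬂[38;2;18;18;15m[48;2;16;16;14m🬂[38;2;18;18;15m[48;2;16;16;14m🬂[0m
[38;2;15;15;13m[48;2;12;13;12m🬂[38;2;15;15;13m[48;2;12;13;12m🬂[38;2;15;15;13m[48;2;12;13;12m🬂[38;2;15;15;13m[48;2;12;13;12m🬂[38;2;15;15;13m[48;2;12;13;12m🬂[38;2;106;106;106m[48;2;12;13;12m🬂[38;2;125;125;125m[48;2;12;13;12m🬂[38;2;104;104;104m[48;2;13;13;12m🬀[38;2;15;15;13m[48;2;12;13;12m🬂[38;2;15;15;13m[48;2;12;13;12m🬂[38;2;15;15;13m[48;2;12;13;12m🬂[38;2;15;15;13m[48;2;12;13;12m🬂[0m
[38;2;11;12;11m[48;2;9;11;10m🬂[38;2;11;12;11m[48;2;9;11;10m🬂[38;2;11;12;11m[48;2;9;11;10m🬂[38;2;11;12;11m[48;2;9;11;10m🬂[38;2;11;12;11m[48;2;9;11;10m🬂[38;2;11;12;11m[48;2;9;11;10m🬂[38;2;11;12;11m[48;2;9;11;10m🬂[38;2;11;12;11m[48;2;9;11;10m🬂[38;2;11;12;11m[48;2;9;11;10m🬂[38;2;11;12;11m[48;2;9;11;10m🬂[38;2;11;12;11m[48;2;9;11;10m🬂[38;2;11;12;11m[48;2;9;11;10m🬂[0m
</frame>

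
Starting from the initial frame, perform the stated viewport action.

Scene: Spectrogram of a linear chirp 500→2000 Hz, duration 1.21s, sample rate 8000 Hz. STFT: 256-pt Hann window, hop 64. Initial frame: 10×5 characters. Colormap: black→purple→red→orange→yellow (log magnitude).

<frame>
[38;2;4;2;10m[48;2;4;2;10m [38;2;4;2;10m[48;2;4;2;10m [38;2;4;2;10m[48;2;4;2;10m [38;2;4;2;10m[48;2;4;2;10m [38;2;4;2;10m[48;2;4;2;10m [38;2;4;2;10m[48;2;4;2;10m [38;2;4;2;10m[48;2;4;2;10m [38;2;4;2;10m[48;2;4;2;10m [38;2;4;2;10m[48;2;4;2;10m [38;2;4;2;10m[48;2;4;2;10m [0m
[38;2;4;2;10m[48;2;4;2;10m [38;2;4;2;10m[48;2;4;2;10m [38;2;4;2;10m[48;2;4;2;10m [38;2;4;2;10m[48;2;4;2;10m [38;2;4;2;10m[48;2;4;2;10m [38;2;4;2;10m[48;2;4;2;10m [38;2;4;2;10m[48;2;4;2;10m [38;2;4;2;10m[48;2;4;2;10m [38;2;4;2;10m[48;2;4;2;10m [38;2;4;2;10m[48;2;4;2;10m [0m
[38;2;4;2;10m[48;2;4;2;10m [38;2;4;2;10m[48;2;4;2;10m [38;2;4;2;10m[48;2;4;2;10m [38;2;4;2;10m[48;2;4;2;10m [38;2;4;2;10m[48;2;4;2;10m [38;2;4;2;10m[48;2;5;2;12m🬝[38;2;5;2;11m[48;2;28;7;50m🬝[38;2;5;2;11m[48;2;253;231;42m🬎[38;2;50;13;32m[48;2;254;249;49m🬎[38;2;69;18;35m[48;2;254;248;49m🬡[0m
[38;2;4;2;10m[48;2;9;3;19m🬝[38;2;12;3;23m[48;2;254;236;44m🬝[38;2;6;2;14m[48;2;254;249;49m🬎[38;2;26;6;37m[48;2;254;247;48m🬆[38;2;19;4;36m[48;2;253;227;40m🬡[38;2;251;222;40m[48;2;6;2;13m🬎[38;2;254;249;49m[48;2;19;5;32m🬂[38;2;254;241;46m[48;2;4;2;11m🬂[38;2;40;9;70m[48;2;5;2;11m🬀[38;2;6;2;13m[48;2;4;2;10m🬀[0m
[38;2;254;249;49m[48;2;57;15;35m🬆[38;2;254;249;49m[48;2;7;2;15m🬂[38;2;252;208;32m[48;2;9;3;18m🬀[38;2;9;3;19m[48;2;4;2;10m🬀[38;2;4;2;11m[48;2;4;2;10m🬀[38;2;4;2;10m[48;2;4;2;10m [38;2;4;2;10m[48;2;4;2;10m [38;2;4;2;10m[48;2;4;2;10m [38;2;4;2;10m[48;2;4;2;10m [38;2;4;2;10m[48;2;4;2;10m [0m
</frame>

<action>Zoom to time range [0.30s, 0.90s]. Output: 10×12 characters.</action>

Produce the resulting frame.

<frame>
[38;2;4;2;10m[48;2;4;2;10m [38;2;4;2;10m[48;2;4;2;10m [38;2;4;2;10m[48;2;4;2;10m [38;2;4;2;10m[48;2;4;2;10m [38;2;4;2;10m[48;2;4;2;10m [38;2;4;2;10m[48;2;4;2;10m [38;2;4;2;10m[48;2;4;2;10m [38;2;4;2;10m[48;2;4;2;10m [38;2;4;2;10m[48;2;4;2;10m [38;2;4;2;10m[48;2;4;2;10m [0m
[38;2;4;2;10m[48;2;4;2;10m [38;2;4;2;10m[48;2;4;2;10m [38;2;4;2;10m[48;2;4;2;10m [38;2;4;2;10m[48;2;4;2;10m [38;2;4;2;10m[48;2;4;2;10m [38;2;4;2;10m[48;2;4;2;10m [38;2;4;2;10m[48;2;4;2;10m [38;2;4;2;10m[48;2;4;2;10m [38;2;4;2;10m[48;2;4;2;10m [38;2;4;2;10m[48;2;4;2;10m [0m
[38;2;4;2;10m[48;2;4;2;10m [38;2;4;2;10m[48;2;4;2;10m [38;2;4;2;10m[48;2;4;2;10m [38;2;4;2;10m[48;2;4;2;10m [38;2;4;2;10m[48;2;4;2;10m [38;2;4;2;10m[48;2;4;2;10m [38;2;4;2;10m[48;2;4;2;10m [38;2;4;2;10m[48;2;4;2;10m [38;2;4;2;10m[48;2;4;2;10m [38;2;4;2;10m[48;2;4;2;10m [0m
[38;2;4;2;10m[48;2;4;2;10m [38;2;4;2;10m[48;2;4;2;10m [38;2;4;2;10m[48;2;4;2;10m [38;2;4;2;10m[48;2;4;2;10m [38;2;4;2;10m[48;2;4;2;10m [38;2;4;2;10m[48;2;4;2;10m [38;2;4;2;10m[48;2;4;2;10m [38;2;4;2;10m[48;2;4;2;10m [38;2;4;2;10m[48;2;4;2;10m [38;2;4;2;10m[48;2;4;2;10m [0m
[38;2;4;2;10m[48;2;4;2;10m [38;2;4;2;10m[48;2;4;2;10m [38;2;4;2;10m[48;2;4;2;10m [38;2;4;2;10m[48;2;4;2;10m [38;2;4;2;10m[48;2;4;2;10m [38;2;4;2;10m[48;2;4;2;10m [38;2;4;2;10m[48;2;4;2;10m [38;2;4;2;10m[48;2;4;2;10m [38;2;4;2;10m[48;2;4;2;10m [38;2;4;2;10m[48;2;4;2;10m [0m
[38;2;4;2;10m[48;2;4;2;10m [38;2;4;2;10m[48;2;4;2;10m [38;2;4;2;10m[48;2;4;2;10m [38;2;4;2;10m[48;2;4;2;10m [38;2;4;2;10m[48;2;4;2;10m [38;2;4;2;10m[48;2;4;2;10m [38;2;4;2;10m[48;2;4;2;10m [38;2;4;2;10m[48;2;4;2;10m [38;2;4;2;10m[48;2;4;2;10m [38;2;4;2;10m[48;2;4;2;10m [0m
[38;2;4;2;10m[48;2;4;2;10m [38;2;4;2;10m[48;2;4;2;10m [38;2;4;2;10m[48;2;4;2;10m [38;2;4;2;10m[48;2;4;2;10m [38;2;4;2;10m[48;2;4;2;10m [38;2;4;2;10m[48;2;4;2;10m [38;2;4;2;10m[48;2;4;2;11m🬎[38;2;4;2;10m[48;2;5;2;11m🬎[38;2;4;2;10m[48;2;6;2;15m🬎[38;2;7;2;15m[48;2;27;6;49m🬝[0m
[38;2;4;2;10m[48;2;4;2;10m [38;2;4;2;10m[48;2;4;2;11m🬎[38;2;4;2;10m[48;2;5;2;11m🬎[38;2;4;2;10m[48;2;6;2;14m🬎[38;2;5;2;12m[48;2;22;5;40m🬝[38;2;22;5;29m[48;2;230;113;37m🬝[38;2;13;3;26m[48;2;254;248;49m🬎[38;2;53;14;43m[48;2;253;228;40m🬆[38;2;111;28;77m[48;2;244;207;49m🬂[38;2;253;235;43m[48;2;41;9;60m🬎[0m
[38;2;11;3;23m[48;2;219;90;53m🬝[38;2;13;3;25m[48;2;253;238;45m🬎[38;2;34;8;40m[48;2;253;223;38m🬆[38;2;23;5;41m[48;2;253;228;40m🬂[38;2;254;240;45m[48;2;83;21;73m🬍[38;2;253;241;46m[48;2;56;14;41m🬆[38;2;252;209;33m[48;2;14;4;28m🬂[38;2;119;30;85m[48;2;10;3;21m🬀[38;2;11;3;23m[48;2;4;2;11m🬂[38;2;7;2;15m[48;2;4;2;10m🬀[0m
[38;2;247;209;45m[48;2;12;3;23m🬎[38;2;253;234;43m[48;2;18;4;34m🬂[38;2;135;34;84m[48;2;10;3;21m🬀[38;2;12;3;24m[48;2;4;2;11m🬂[38;2;6;2;14m[48;2;4;2;10m🬂[38;2;5;2;12m[48;2;4;2;10m🬀[38;2;4;2;11m[48;2;4;2;10m🬀[38;2;4;2;10m[48;2;4;2;10m [38;2;4;2;10m[48;2;4;2;10m [38;2;4;2;10m[48;2;4;2;10m [0m
[38;2;5;2;12m[48;2;4;2;10m🬂[38;2;4;2;11m[48;2;4;2;10m🬂[38;2;4;2;10m[48;2;4;2;10m [38;2;4;2;10m[48;2;4;2;10m [38;2;4;2;10m[48;2;4;2;10m [38;2;4;2;10m[48;2;4;2;10m [38;2;4;2;10m[48;2;4;2;10m [38;2;4;2;10m[48;2;4;2;10m [38;2;4;2;10m[48;2;4;2;10m [38;2;4;2;10m[48;2;4;2;10m [0m
[38;2;4;2;10m[48;2;4;2;10m [38;2;4;2;10m[48;2;4;2;10m [38;2;4;2;10m[48;2;4;2;10m [38;2;4;2;10m[48;2;4;2;10m [38;2;4;2;10m[48;2;4;2;10m [38;2;4;2;10m[48;2;4;2;10m [38;2;4;2;10m[48;2;4;2;10m [38;2;4;2;10m[48;2;4;2;10m [38;2;4;2;10m[48;2;4;2;10m [38;2;4;2;10m[48;2;4;2;10m [0m
</frame>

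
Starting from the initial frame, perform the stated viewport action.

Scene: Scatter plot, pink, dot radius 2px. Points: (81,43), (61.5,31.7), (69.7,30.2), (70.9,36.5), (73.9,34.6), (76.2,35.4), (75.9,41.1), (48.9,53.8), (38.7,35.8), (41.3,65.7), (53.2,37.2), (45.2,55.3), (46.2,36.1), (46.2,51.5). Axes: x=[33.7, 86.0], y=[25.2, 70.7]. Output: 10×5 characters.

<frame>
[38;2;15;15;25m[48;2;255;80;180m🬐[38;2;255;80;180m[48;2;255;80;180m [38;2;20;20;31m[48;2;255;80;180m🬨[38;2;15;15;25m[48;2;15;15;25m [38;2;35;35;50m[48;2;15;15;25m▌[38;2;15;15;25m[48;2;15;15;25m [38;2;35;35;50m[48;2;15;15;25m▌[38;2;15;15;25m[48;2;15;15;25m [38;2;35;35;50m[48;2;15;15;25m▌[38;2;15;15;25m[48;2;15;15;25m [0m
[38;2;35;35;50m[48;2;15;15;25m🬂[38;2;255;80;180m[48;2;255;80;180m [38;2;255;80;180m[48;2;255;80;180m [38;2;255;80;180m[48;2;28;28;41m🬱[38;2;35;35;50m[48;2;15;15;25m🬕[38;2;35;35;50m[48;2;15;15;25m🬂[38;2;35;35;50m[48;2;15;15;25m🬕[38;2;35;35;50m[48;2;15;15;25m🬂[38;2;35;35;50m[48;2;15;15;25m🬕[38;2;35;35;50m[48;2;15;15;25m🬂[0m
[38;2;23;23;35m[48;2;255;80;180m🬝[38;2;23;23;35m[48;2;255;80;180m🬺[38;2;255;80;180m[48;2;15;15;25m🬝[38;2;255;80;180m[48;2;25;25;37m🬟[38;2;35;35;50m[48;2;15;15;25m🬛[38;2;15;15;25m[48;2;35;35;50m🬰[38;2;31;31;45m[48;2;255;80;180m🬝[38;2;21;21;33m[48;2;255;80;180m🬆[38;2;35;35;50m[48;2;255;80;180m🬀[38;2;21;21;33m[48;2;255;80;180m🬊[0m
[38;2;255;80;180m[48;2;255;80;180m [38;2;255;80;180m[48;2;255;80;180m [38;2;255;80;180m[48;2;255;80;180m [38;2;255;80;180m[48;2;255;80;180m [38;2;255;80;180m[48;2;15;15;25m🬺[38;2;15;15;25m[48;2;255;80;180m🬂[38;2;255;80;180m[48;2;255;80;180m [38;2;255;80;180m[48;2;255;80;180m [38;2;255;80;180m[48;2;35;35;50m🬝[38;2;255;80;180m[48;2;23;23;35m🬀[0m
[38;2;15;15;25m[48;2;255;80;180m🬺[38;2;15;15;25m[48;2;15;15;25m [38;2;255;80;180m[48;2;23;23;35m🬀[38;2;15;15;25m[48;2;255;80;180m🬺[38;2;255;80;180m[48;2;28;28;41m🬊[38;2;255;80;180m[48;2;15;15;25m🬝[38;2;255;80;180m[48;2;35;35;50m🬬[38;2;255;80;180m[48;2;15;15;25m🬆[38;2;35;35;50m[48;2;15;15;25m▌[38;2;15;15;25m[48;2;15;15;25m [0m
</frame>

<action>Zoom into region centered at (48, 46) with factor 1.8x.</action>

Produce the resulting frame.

<frame>
[38;2;15;15;25m[48;2;15;15;25m [38;2;15;15;25m[48;2;15;15;25m [38;2;27;27;40m[48;2;255;80;180m🬴[38;2;255;80;180m[48;2;255;80;180m [38;2;255;80;180m[48;2;15;15;25m🬺[38;2;255;80;180m[48;2;15;15;25m🬺[38;2;23;23;35m[48;2;255;80;180m🬬[38;2;15;15;25m[48;2;15;15;25m [38;2;35;35;50m[48;2;15;15;25m▌[38;2;15;15;25m[48;2;15;15;25m [0m
[38;2;35;35;50m[48;2;15;15;25m🬂[38;2;35;35;50m[48;2;15;15;25m🬂[38;2;35;35;50m[48;2;15;15;25m🬕[38;2;255;80;180m[48;2;15;15;25m🬊[38;2;255;80;180m[48;2;15;15;25m🬝[38;2;255;80;180m[48;2;15;15;25m🬆[38;2;35;35;50m[48;2;15;15;25m🬕[38;2;35;35;50m[48;2;15;15;25m🬂[38;2;35;35;50m[48;2;15;15;25m🬕[38;2;35;35;50m[48;2;15;15;25m🬂[0m
[38;2;15;15;25m[48;2;35;35;50m🬰[38;2;15;15;25m[48;2;35;35;50m🬰[38;2;35;35;50m[48;2;15;15;25m🬛[38;2;15;15;25m[48;2;35;35;50m🬰[38;2;35;35;50m[48;2;15;15;25m🬛[38;2;15;15;25m[48;2;35;35;50m🬰[38;2;35;35;50m[48;2;15;15;25m🬛[38;2;15;15;25m[48;2;35;35;50m🬰[38;2;35;35;50m[48;2;15;15;25m🬛[38;2;15;15;25m[48;2;35;35;50m🬰[0m
[38;2;15;15;25m[48;2;35;35;50m🬎[38;2;15;15;25m[48;2;255;80;180m🬆[38;2;27;27;40m[48;2;255;80;180m🬬[38;2;19;19;30m[48;2;255;80;180m🬝[38;2;21;21;33m[48;2;255;80;180m🬊[38;2;15;15;25m[48;2;255;80;180m🬆[38;2;255;80;180m[48;2;15;15;25m🬺[38;2;19;19;30m[48;2;255;80;180m🬬[38;2;35;35;50m[48;2;15;15;25m🬲[38;2;15;15;25m[48;2;35;35;50m🬎[0m
[38;2;15;15;25m[48;2;255;80;180m🬺[38;2;255;80;180m[48;2;15;15;25m🬬[38;2;255;80;180m[48;2;21;21;33m🬆[38;2;255;80;180m[48;2;15;15;25m🬊[38;2;255;80;180m[48;2;15;15;25m🬝[38;2;255;80;180m[48;2;15;15;25m🬂[38;2;255;80;180m[48;2;21;21;33m🬆[38;2;15;15;25m[48;2;15;15;25m [38;2;28;28;41m[48;2;255;80;180m🬆[38;2;255;80;180m[48;2;15;15;25m🬺[0m
</frame>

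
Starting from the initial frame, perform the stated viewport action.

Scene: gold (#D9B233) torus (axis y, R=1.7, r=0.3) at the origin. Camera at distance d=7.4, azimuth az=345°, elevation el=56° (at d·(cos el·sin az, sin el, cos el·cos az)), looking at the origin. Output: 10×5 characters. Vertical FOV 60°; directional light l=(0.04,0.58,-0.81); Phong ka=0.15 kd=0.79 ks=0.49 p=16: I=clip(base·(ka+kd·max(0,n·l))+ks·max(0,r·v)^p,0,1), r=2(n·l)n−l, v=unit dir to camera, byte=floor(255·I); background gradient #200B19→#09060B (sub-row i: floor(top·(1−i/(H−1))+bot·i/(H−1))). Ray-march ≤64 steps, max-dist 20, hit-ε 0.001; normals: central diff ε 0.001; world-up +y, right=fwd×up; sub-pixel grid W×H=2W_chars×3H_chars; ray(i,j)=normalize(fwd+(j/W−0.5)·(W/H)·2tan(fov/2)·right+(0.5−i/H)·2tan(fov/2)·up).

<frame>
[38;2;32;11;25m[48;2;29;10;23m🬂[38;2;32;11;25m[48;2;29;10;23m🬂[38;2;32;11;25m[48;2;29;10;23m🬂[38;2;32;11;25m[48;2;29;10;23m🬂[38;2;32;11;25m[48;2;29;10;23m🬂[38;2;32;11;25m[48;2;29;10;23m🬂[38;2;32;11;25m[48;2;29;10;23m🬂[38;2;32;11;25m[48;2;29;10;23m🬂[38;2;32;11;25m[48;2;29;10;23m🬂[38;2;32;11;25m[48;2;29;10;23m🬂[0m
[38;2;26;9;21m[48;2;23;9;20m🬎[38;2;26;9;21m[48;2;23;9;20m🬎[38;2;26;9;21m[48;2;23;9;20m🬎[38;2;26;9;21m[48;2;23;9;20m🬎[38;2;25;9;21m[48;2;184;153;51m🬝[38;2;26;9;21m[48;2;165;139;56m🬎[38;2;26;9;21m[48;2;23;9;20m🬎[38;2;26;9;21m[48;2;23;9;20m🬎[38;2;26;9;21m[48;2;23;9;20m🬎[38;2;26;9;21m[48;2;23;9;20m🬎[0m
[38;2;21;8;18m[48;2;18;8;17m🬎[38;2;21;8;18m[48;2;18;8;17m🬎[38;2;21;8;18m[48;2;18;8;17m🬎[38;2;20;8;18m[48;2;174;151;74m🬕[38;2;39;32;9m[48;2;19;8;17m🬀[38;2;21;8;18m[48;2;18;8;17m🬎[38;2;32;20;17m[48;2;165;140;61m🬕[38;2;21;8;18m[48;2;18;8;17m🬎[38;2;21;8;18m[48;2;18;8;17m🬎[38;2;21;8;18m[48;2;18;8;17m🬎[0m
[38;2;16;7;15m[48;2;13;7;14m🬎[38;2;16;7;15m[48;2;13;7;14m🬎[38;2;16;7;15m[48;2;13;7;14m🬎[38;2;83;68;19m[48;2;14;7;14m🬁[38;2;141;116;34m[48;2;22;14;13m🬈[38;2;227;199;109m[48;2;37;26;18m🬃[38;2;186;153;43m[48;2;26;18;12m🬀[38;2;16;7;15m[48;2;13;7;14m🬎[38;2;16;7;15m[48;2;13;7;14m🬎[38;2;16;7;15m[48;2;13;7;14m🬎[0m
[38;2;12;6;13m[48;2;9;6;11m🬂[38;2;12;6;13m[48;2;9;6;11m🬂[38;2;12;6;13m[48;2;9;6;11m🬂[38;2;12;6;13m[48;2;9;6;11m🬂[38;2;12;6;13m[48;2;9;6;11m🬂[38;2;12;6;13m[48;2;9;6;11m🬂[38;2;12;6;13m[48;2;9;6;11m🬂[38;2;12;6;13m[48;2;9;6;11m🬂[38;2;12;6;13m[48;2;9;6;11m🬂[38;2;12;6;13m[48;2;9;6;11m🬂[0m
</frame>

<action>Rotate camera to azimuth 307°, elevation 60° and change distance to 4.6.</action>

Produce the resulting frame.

<frame>
[38;2;32;11;25m[48;2;29;10;23m🬂[38;2;32;11;25m[48;2;29;10;23m🬂[38;2;32;11;25m[48;2;29;10;23m🬂[38;2;32;11;25m[48;2;29;10;23m🬂[38;2;32;11;25m[48;2;29;10;23m🬂[38;2;32;11;25m[48;2;29;10;23m🬂[38;2;32;11;25m[48;2;29;10;23m🬂[38;2;32;11;25m[48;2;29;10;23m🬂[38;2;32;11;25m[48;2;29;10;23m🬂[38;2;32;11;25m[48;2;29;10;23m🬂[0m
[38;2;26;9;21m[48;2;23;9;20m🬎[38;2;26;9;21m[48;2;23;9;20m🬎[38;2;26;9;21m[48;2;23;9;20m🬎[38;2;27;13;18m[48;2;194;164;67m🬥[38;2;88;72;20m[48;2;29;16;16m🬃[38;2;73;60;17m[48;2;27;13;18m🬇[38;2;28;14;17m[48;2;118;97;28m🬒[38;2;128;105;30m[48;2;25;9;21m🬏[38;2;26;9;21m[48;2;23;9;20m🬎[38;2;26;9;21m[48;2;23;9;20m🬎[0m
[38;2;21;8;18m[48;2;18;8;17m🬎[38;2;21;8;18m[48;2;18;8;17m🬎[38;2;148;124;43m[48;2;20;8;18m▐[38;2;32;26;7m[48;2;20;8;18m▌[38;2;21;8;18m[48;2;18;8;17m🬎[38;2;21;8;18m[48;2;18;8;17m🬎[38;2;21;8;18m[48;2;18;8;17m🬎[38;2;165;137;47m[48;2;114;94;27m🬲[38;2;21;8;18m[48;2;18;8;17m🬎[38;2;21;8;18m[48;2;18;8;17m🬎[0m
[38;2;16;7;15m[48;2;13;7;14m🬎[38;2;16;7;15m[48;2;13;7;14m🬎[38;2;135;112;39m[48;2;15;7;15m▐[38;2;21;13;12m[48;2;124;102;30m🬊[38;2;16;7;15m[48;2;13;7;14m🬎[38;2;16;7;15m[48;2;13;7;14m🬎[38;2;15;7;15m[48;2;188;155;49m🬝[38;2;180;149;47m[48;2;75;62;17m🬆[38;2;16;7;15m[48;2;13;7;14m🬎[38;2;16;7;15m[48;2;13;7;14m🬎[0m
[38;2;12;6;13m[48;2;9;6;11m🬂[38;2;12;6;13m[48;2;9;6;11m🬂[38;2;12;6;13m[48;2;9;6;11m🬂[38;2;103;84;23m[48;2;15;11;10m🬂[38;2;142;117;34m[48;2;40;32;13m🬂[38;2;160;131;39m[48;2;39;31;13m🬂[38;2;114;93;26m[48;2;20;16;9m🬂[38;2;32;26;7m[48;2;10;6;11m🬀[38;2;12;6;13m[48;2;9;6;11m🬂[38;2;12;6;13m[48;2;9;6;11m🬂[0m
</frame>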